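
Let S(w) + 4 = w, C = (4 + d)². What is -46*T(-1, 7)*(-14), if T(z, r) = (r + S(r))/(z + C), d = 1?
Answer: 805/3 ≈ 268.33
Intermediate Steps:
C = 25 (C = (4 + 1)² = 5² = 25)
S(w) = -4 + w
T(z, r) = (-4 + 2*r)/(25 + z) (T(z, r) = (r + (-4 + r))/(z + 25) = (-4 + 2*r)/(25 + z))
-46*T(-1, 7)*(-14) = -92*(-2 + 7)/(25 - 1)*(-14) = -92*5/24*(-14) = -46*5/12*(-14) = -115/6*(-14) = 805/3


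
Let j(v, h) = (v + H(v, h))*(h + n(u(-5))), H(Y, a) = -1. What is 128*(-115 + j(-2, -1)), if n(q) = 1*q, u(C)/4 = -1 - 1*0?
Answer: -12800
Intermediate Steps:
u(C) = -4 (u(C) = 4*(-1 - 1*0) = 4*(-1 + 0) = 4*(-1) = -4)
n(q) = q
j(v, h) = (-1 + v)*(-4 + h) (j(v, h) = (v - 1)*(h - 4) = (-1 + v)*(-4 + h))
128*(-115 + j(-2, -1)) = 128*(-115 + (4 - 1*(-1) - 4*(-2) - 1*(-2))) = 128*(-115 + (4 + 1 + 8 + 2)) = 128*(-115 + 15) = 128*(-100) = -12800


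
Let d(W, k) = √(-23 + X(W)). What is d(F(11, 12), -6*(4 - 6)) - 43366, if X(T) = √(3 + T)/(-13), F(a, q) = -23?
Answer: -43366 + √(-3887 - 26*I*√5)/13 ≈ -43366.0 - 4.796*I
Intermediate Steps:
X(T) = -√(3 + T)/13 (X(T) = √(3 + T)*(-1/13) = -√(3 + T)/13)
d(W, k) = √(-23 - √(3 + W)/13)
d(F(11, 12), -6*(4 - 6)) - 43366 = √(-3887 - 13*√(3 - 23))/13 - 43366 = √(-3887 - 26*I*√5)/13 - 43366 = -43366 + √(-3887 - 26*I*√5)/13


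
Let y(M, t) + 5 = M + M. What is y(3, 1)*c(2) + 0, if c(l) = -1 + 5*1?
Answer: 4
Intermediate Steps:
c(l) = 4 (c(l) = -1 + 5 = 4)
y(M, t) = -5 + 2*M (y(M, t) = -5 + (M + M) = -5 + 2*M)
y(3, 1)*c(2) + 0 = (-5 + 2*3)*4 + 0 = (-5 + 6)*4 + 0 = 1*4 + 0 = 4 + 0 = 4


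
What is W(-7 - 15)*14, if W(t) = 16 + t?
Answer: -84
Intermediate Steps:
W(-7 - 15)*14 = (16 + (-7 - 15))*14 = (16 - 22)*14 = -6*14 = -84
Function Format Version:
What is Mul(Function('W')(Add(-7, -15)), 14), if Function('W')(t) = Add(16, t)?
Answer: -84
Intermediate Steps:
Mul(Function('W')(Add(-7, -15)), 14) = Mul(Add(16, Add(-7, -15)), 14) = Mul(Add(16, -22), 14) = Mul(-6, 14) = -84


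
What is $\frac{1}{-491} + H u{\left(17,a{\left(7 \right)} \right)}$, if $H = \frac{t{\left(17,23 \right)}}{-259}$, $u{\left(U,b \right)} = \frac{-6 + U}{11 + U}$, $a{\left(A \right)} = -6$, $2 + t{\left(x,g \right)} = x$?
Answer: $- \frac{88267}{3560732} \approx -0.024789$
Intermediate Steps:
$t{\left(x,g \right)} = -2 + x$
$u{\left(U,b \right)} = \frac{-6 + U}{11 + U}$
$H = - \frac{15}{259}$ ($H = \frac{-2 + 17}{-259} = 15 \left(- \frac{1}{259}\right) = - \frac{15}{259} \approx -0.057915$)
$\frac{1}{-491} + H u{\left(17,a{\left(7 \right)} \right)} = \frac{1}{-491} - \frac{15 \frac{-6 + 17}{11 + 17}}{259} = - \frac{1}{491} - \frac{15 \cdot \frac{1}{28} \cdot 11}{259} = - \frac{1}{491} - \frac{165}{7252} = - \frac{88267}{3560732}$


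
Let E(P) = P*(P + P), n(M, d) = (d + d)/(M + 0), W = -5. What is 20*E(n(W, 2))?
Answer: 128/5 ≈ 25.600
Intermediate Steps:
n(M, d) = 2*d/M (n(M, d) = (2*d)/M = 2*d/M)
E(P) = 2*P**2 (E(P) = P*(2*P) = 2*P**2)
20*E(n(W, 2)) = 20*(2*(2*2/(-5))**2) = 20*(2*(2*2*(-1/5))**2) = 20*(2*(-4/5)**2) = 20*(2*(16/25)) = 20*(32/25) = 128/5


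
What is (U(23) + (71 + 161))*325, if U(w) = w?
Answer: 82875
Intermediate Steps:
(U(23) + (71 + 161))*325 = (23 + (71 + 161))*325 = (23 + 232)*325 = 255*325 = 82875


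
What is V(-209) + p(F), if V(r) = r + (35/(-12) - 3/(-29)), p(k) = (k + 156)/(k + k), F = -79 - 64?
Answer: -810995/3828 ≈ -211.86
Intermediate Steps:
F = -143
p(k) = (156 + k)/(2*k) (p(k) = (156 + k)/((2*k)) = (156 + k)*(1/(2*k)) = (156 + k)/(2*k))
V(r) = -979/348 + r (V(r) = r + (35*(-1/12) - 3*(-1/29)) = r + (-35/12 + 3/29) = r - 979/348 = -979/348 + r)
V(-209) + p(F) = (-979/348 - 209) + (1/2)*(156 - 143)/(-143) = -73711/348 + (1/2)*(-1/143)*13 = -73711/348 - 1/22 = -810995/3828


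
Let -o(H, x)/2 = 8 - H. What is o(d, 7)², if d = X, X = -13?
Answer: 1764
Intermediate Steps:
d = -13
o(H, x) = -16 + 2*H (o(H, x) = -2*(8 - H) = -16 + 2*H)
o(d, 7)² = (-16 + 2*(-13))² = (-16 - 26)² = (-42)² = 1764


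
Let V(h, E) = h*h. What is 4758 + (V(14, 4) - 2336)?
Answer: 2618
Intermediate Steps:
V(h, E) = h²
4758 + (V(14, 4) - 2336) = 4758 + (14² - 2336) = 4758 + (196 - 2336) = 4758 - 2140 = 2618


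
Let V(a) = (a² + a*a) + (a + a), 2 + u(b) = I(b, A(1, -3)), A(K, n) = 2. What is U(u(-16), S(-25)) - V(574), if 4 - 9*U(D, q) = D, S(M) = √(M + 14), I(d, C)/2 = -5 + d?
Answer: -1980284/3 ≈ -6.6010e+5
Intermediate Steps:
I(d, C) = -10 + 2*d (I(d, C) = 2*(-5 + d) = -10 + 2*d)
u(b) = -12 + 2*b (u(b) = -2 + (-10 + 2*b) = -12 + 2*b)
S(M) = √(14 + M)
U(D, q) = 4/9 - D/9
V(a) = 2*a + 2*a² (V(a) = (a² + a²) + 2*a = 2*a² + 2*a = 2*a + 2*a²)
U(u(-16), S(-25)) - V(574) = (4/9 - (-12 + 2*(-16))/9) - 2*574*(1 + 574) = (4/9 - (-12 - 32)/9) - 2*574*575 = (4/9 - ⅑*(-44)) - 1*660100 = (4/9 + 44/9) - 660100 = 16/3 - 660100 = -1980284/3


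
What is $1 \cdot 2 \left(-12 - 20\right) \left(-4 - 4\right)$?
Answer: $512$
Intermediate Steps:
$1 \cdot 2 \left(-12 - 20\right) \left(-4 - 4\right) = 2 \left(\left(-32\right) \left(-8\right)\right) = 2 \cdot 256 = 512$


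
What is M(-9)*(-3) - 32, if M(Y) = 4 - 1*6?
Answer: -26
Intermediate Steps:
M(Y) = -2 (M(Y) = 4 - 6 = -2)
M(-9)*(-3) - 32 = -2*(-3) - 32 = 6 - 32 = -26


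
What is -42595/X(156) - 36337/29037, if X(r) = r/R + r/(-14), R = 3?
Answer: -8668209487/8304582 ≈ -1043.8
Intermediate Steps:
X(r) = 11*r/42 (X(r) = r/3 + r/(-14) = r*(1/3) + r*(-1/14) = r/3 - r/14 = 11*r/42)
-42595/X(156) - 36337/29037 = -42595/((11/42)*156) - 36337/29037 = -42595/286/7 - 36337*1/29037 = -42595*7/286 - 36337/29037 = -298165/286 - 36337/29037 = -8668209487/8304582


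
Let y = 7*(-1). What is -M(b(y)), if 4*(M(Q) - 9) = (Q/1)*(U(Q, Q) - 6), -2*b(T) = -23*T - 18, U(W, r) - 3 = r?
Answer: -21451/16 ≈ -1340.7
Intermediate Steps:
U(W, r) = 3 + r
y = -7
b(T) = 9 + 23*T/2 (b(T) = -(-23*T - 18)/2 = -(-18 - 23*T)/2 = 9 + 23*T/2)
M(Q) = 9 + Q*(-3 + Q)/4 (M(Q) = 9 + ((Q/1)*((3 + Q) - 6))/4 = 9 + ((Q*1)*(-3 + Q))/4 = 9 + (Q*(-3 + Q))/4 = 9 + Q*(-3 + Q)/4)
-M(b(y)) = -(9 - 3*(9 + (23/2)*(-7))/4 + (9 + (23/2)*(-7))²/4) = -(9 - 3*(9 - 161/2)/4 + (9 - 161/2)²/4) = -(9 - ¾*(-143/2) + (-143/2)²/4) = -(9 + 429/8 + (¼)*(20449/4)) = -(9 + 429/8 + 20449/16) = -1*21451/16 = -21451/16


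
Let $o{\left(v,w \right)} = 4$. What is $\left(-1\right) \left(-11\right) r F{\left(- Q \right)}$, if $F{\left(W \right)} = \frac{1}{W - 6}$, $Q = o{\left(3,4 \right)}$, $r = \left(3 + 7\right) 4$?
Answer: $-44$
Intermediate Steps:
$r = 40$ ($r = 10 \cdot 4 = 40$)
$Q = 4$
$F{\left(W \right)} = \frac{1}{-6 + W}$
$\left(-1\right) \left(-11\right) r F{\left(- Q \right)} = \frac{\left(-1\right) \left(-11\right) 40}{-6 - 4} = \frac{11 \cdot 40}{-6 - 4} = \frac{440}{-10} = 440 \left(- \frac{1}{10}\right) = -44$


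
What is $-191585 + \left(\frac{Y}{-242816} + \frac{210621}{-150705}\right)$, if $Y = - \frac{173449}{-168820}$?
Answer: $- \frac{78904590475937337271}{411848604464640} \approx -1.9159 \cdot 10^{5}$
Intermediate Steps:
$Y = \frac{173449}{168820}$ ($Y = \left(-173449\right) \left(- \frac{1}{168820}\right) = \frac{173449}{168820} \approx 1.0274$)
$-191585 + \left(\frac{Y}{-242816} + \frac{210621}{-150705}\right) = -191585 + \left(\frac{173449}{168820 \left(-242816\right)} + \frac{210621}{-150705}\right) = -191585 + \left(\frac{173449}{168820} \left(- \frac{1}{242816}\right) + 210621 \left(- \frac{1}{150705}\right)\right) = -191585 - \frac{575589579282871}{411848604464640} = - \frac{78904590475937337271}{411848604464640}$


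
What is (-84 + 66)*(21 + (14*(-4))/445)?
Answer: -167202/445 ≈ -375.73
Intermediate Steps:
(-84 + 66)*(21 + (14*(-4))/445) = -18*(21 - 56*1/445) = -18*(21 - 56/445) = -18*9289/445 = -167202/445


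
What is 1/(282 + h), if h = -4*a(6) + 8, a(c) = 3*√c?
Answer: 145/41618 + 3*√6/20809 ≈ 0.0038372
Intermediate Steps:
h = 8 - 12*√6 (h = -12*√6 + 8 = 8 - 12*√6 ≈ -21.394)
1/(282 + h) = 1/(282 + (8 - 12*√6)) = 1/(290 - 12*√6)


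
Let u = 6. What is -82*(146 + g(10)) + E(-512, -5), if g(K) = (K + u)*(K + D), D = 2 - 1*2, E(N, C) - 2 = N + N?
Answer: -26114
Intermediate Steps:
E(N, C) = 2 + 2*N (E(N, C) = 2 + (N + N) = 2 + 2*N)
D = 0 (D = 2 - 2 = 0)
g(K) = K*(6 + K) (g(K) = (K + 6)*(K + 0) = (6 + K)*K = K*(6 + K))
-82*(146 + g(10)) + E(-512, -5) = -82*(146 + 10*(6 + 10)) + (2 + 2*(-512)) = -82*(146 + 10*16) + (2 - 1024) = -82*(146 + 160) - 1022 = -82*306 - 1022 = -25092 - 1022 = -26114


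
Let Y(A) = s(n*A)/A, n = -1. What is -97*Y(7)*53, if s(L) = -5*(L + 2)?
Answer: -128525/7 ≈ -18361.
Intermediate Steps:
s(L) = -10 - 5*L (s(L) = -5*(2 + L) = -10 - 5*L)
Y(A) = (-10 + 5*A)/A (Y(A) = (-10 - (-5)*A)/A = (-10 + 5*A)/A)
-97*Y(7)*53 = -97*(5 - 10/7)*53 = -97*25/7*53 = -2425/7*53 = -128525/7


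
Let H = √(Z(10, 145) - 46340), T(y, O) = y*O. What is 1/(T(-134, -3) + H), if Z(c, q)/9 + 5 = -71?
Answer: 201/104314 - I*√2939/52157 ≈ 0.0019269 - 0.0010394*I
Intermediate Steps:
T(y, O) = O*y
Z(c, q) = -684 (Z(c, q) = -45 + 9*(-71) = -45 - 639 = -684)
H = 4*I*√2939 (H = √(-684 - 46340) = √(-47024) = 4*I*√2939 ≈ 216.85*I)
1/(T(-134, -3) + H) = 1/(-3*(-134) + 4*I*√2939) = 1/(402 + 4*I*√2939)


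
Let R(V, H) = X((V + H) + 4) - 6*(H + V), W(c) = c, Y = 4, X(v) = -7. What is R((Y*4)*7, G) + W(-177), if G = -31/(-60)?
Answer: -8591/10 ≈ -859.10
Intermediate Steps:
G = 31/60 (G = -31*(-1/60) = 31/60 ≈ 0.51667)
R(V, H) = -7 - 6*H - 6*V (R(V, H) = -7 - 6*(H + V) = -7 - (6*H + 6*V) = -7 + (-6*H - 6*V) = -7 - 6*H - 6*V)
R((Y*4)*7, G) + W(-177) = (-7 - 6*31/60 - 6*4*4*7) - 177 = (-7 - 31/10 - 96*7) - 177 = (-7 - 31/10 - 6*112) - 177 = (-7 - 31/10 - 672) - 177 = -6821/10 - 177 = -8591/10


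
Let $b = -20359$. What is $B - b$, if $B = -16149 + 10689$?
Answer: $14899$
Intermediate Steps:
$B = -5460$
$B - b = -5460 - -20359 = -5460 + 20359 = 14899$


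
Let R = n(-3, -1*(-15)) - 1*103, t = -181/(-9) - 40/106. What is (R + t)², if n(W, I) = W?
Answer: 1693240201/227529 ≈ 7441.9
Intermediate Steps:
t = 9413/477 (t = -181*(-⅑) - 40*1/106 = 181/9 - 20/53 = 9413/477 ≈ 19.734)
R = -106 (R = -3 - 1*103 = -3 - 103 = -106)
(R + t)² = (-106 + 9413/477)² = (-41149/477)² = 1693240201/227529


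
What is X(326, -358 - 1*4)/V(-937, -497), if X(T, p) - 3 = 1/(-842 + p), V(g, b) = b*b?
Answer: 3611/297398836 ≈ 1.2142e-5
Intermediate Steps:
V(g, b) = b**2
X(T, p) = 3 + 1/(-842 + p)
X(326, -358 - 1*4)/V(-937, -497) = ((-2525 + 3*(-358 - 1*4))/(-842 + (-358 - 1*4)))/((-497)**2) = ((-2525 + 3*(-358 - 4))/(-842 + (-358 - 4)))/247009 = ((-2525 + 3*(-362))/(-842 - 362))*(1/247009) = ((-2525 - 1086)/(-1204))*(1/247009) = -1/1204*(-3611)*(1/247009) = (3611/1204)*(1/247009) = 3611/297398836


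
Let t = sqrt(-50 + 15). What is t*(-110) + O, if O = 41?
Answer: 41 - 110*I*sqrt(35) ≈ 41.0 - 650.77*I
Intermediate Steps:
t = I*sqrt(35) (t = sqrt(-35) = I*sqrt(35) ≈ 5.9161*I)
t*(-110) + O = (I*sqrt(35))*(-110) + 41 = -110*I*sqrt(35) + 41 = 41 - 110*I*sqrt(35)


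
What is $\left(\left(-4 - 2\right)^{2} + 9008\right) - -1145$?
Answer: $10189$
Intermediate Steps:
$\left(\left(-4 - 2\right)^{2} + 9008\right) - -1145 = \left(\left(-6\right)^{2} + 9008\right) + \left(-3684 + 4829\right) = \left(36 + 9008\right) + 1145 = 9044 + 1145 = 10189$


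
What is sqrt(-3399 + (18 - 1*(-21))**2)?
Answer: I*sqrt(1878) ≈ 43.336*I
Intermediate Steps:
sqrt(-3399 + (18 - 1*(-21))**2) = sqrt(-3399 + (18 + 21)**2) = sqrt(-3399 + 39**2) = sqrt(-3399 + 1521) = sqrt(-1878) = I*sqrt(1878)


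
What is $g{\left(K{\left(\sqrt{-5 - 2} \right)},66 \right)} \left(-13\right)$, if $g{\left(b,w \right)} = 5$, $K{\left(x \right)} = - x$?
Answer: $-65$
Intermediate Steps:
$g{\left(K{\left(\sqrt{-5 - 2} \right)},66 \right)} \left(-13\right) = 5 \left(-13\right) = -65$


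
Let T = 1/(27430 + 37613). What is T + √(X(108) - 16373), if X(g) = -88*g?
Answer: 1/65043 + I*√25877 ≈ 1.5374e-5 + 160.86*I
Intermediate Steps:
T = 1/65043 ≈ 1.5374e-5
T + √(X(108) - 16373) = 1/65043 + √(-88*108 - 16373) = 1/65043 + √(-9504 - 16373) = 1/65043 + √(-25877) = 1/65043 + I*√25877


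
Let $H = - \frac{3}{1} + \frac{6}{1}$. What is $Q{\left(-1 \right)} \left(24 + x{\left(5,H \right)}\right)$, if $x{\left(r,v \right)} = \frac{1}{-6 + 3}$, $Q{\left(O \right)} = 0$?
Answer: $0$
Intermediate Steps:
$H = 3$ ($H = \left(-3\right) 1 + 6 \cdot 1 = -3 + 6 = 3$)
$x{\left(r,v \right)} = - \frac{1}{3}$ ($x{\left(r,v \right)} = \frac{1}{-3} = - \frac{1}{3}$)
$Q{\left(-1 \right)} \left(24 + x{\left(5,H \right)}\right) = 0 \left(24 - \frac{1}{3}\right) = 0 \cdot \frac{71}{3} = 0$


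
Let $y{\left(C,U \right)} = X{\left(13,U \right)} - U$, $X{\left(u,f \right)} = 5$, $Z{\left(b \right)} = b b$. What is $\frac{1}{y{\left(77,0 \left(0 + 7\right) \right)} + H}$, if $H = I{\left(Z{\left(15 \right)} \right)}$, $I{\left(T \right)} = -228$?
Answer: $- \frac{1}{223} \approx -0.0044843$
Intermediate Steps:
$Z{\left(b \right)} = b^{2}$
$y{\left(C,U \right)} = 5 - U$
$H = -228$
$\frac{1}{y{\left(77,0 \left(0 + 7\right) \right)} + H} = \frac{1}{\left(5 - 0 \left(0 + 7\right)\right) - 228} = \frac{1}{\left(5 - 0 \cdot 7\right) - 228} = \frac{1}{\left(5 - 0\right) - 228} = \frac{1}{\left(5 + 0\right) - 228} = \frac{1}{5 - 228} = \frac{1}{-223} = - \frac{1}{223}$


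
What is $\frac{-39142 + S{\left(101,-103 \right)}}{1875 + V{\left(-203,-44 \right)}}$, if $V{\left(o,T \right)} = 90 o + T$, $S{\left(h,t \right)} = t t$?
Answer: $\frac{28533}{16439} \approx 1.7357$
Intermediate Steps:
$S{\left(h,t \right)} = t^{2}$
$V{\left(o,T \right)} = T + 90 o$
$\frac{-39142 + S{\left(101,-103 \right)}}{1875 + V{\left(-203,-44 \right)}} = \frac{-39142 + \left(-103\right)^{2}}{1875 + \left(-44 + 90 \left(-203\right)\right)} = \frac{-39142 + 10609}{1875 - 18314} = - \frac{28533}{1875 - 18314} = - \frac{28533}{-16439} = \left(-28533\right) \left(- \frac{1}{16439}\right) = \frac{28533}{16439}$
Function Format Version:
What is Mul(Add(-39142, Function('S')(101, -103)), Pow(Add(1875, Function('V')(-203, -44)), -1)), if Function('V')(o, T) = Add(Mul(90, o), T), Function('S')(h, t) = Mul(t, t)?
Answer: Rational(28533, 16439) ≈ 1.7357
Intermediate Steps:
Function('S')(h, t) = Pow(t, 2)
Function('V')(o, T) = Add(T, Mul(90, o))
Mul(Add(-39142, Function('S')(101, -103)), Pow(Add(1875, Function('V')(-203, -44)), -1)) = Mul(Add(-39142, Pow(-103, 2)), Pow(Add(1875, Add(-44, Mul(90, -203))), -1)) = Mul(Add(-39142, 10609), Pow(Add(1875, Add(-44, -18270)), -1)) = Mul(-28533, Pow(Add(1875, -18314), -1)) = Mul(-28533, Pow(-16439, -1)) = Mul(-28533, Rational(-1, 16439)) = Rational(28533, 16439)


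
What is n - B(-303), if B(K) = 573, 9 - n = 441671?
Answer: -442235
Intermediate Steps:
n = -441662 (n = 9 - 1*441671 = 9 - 441671 = -441662)
n - B(-303) = -441662 - 1*573 = -441662 - 573 = -442235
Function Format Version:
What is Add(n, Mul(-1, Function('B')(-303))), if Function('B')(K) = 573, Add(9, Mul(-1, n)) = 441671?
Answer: -442235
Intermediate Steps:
n = -441662 (n = Add(9, Mul(-1, 441671)) = Add(9, -441671) = -441662)
Add(n, Mul(-1, Function('B')(-303))) = Add(-441662, Mul(-1, 573)) = Add(-441662, -573) = -442235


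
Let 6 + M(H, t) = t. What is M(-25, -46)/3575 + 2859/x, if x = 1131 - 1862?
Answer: -789149/201025 ≈ -3.9256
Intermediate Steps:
x = -731
M(H, t) = -6 + t
M(-25, -46)/3575 + 2859/x = (-6 - 46)/3575 + 2859/(-731) = -52*1/3575 + 2859*(-1/731) = -4/275 - 2859/731 = -789149/201025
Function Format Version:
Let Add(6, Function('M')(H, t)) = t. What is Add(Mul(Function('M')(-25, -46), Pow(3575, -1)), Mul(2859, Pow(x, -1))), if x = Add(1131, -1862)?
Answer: Rational(-789149, 201025) ≈ -3.9256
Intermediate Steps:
x = -731
Function('M')(H, t) = Add(-6, t)
Add(Mul(Function('M')(-25, -46), Pow(3575, -1)), Mul(2859, Pow(x, -1))) = Add(Mul(Add(-6, -46), Pow(3575, -1)), Mul(2859, Pow(-731, -1))) = Add(Mul(-52, Rational(1, 3575)), Mul(2859, Rational(-1, 731))) = Add(Rational(-4, 275), Rational(-2859, 731)) = Rational(-789149, 201025)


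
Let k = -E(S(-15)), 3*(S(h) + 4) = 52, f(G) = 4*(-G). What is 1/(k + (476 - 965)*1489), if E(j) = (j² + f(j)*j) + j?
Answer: -1/727601 ≈ -1.3744e-6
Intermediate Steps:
f(G) = -4*G
S(h) = 40/3 (S(h) = -4 + (⅓)*52 = -4 + 52/3 = 40/3)
E(j) = j - 3*j² (E(j) = (j² + (-4*j)*j) + j = (j² - 4*j²) + j = -3*j² + j = j - 3*j²)
k = 520 (k = -40*(1 - 3*40/3)/3 = -40*(1 - 40)/3 = -40*(-39)/3 = -1*(-520) = 520)
1/(k + (476 - 965)*1489) = 1/(520 + (476 - 965)*1489) = 1/(520 - 489*1489) = 1/(520 - 728121) = 1/(-727601) = -1/727601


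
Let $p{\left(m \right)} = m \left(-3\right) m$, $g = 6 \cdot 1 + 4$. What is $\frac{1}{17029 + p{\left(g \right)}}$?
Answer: $\frac{1}{16729} \approx 5.9776 \cdot 10^{-5}$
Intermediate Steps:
$g = 10$ ($g = 6 + 4 = 10$)
$p{\left(m \right)} = - 3 m^{2}$ ($p{\left(m \right)} = - 3 m m = - 3 m^{2}$)
$\frac{1}{17029 + p{\left(g \right)}} = \frac{1}{17029 - 3 \cdot 10^{2}} = \frac{1}{17029 - 300} = \frac{1}{16729}$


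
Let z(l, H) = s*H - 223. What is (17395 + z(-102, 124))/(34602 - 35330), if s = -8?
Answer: -4045/182 ≈ -22.225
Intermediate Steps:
z(l, H) = -223 - 8*H (z(l, H) = -8*H - 223 = -223 - 8*H)
(17395 + z(-102, 124))/(34602 - 35330) = (17395 + (-223 - 8*124))/(34602 - 35330) = (17395 + (-223 - 992))/(-728) = (17395 - 1215)*(-1/728) = 16180*(-1/728) = -4045/182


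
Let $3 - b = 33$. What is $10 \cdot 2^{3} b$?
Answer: $-2400$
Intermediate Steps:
$b = -30$ ($b = 3 - 33 = -30$)
$10 \cdot 2^{3} b = 10 \cdot 2^{3} \left(-30\right) = 10 \cdot 8 \left(-30\right) = 80 \left(-30\right) = -2400$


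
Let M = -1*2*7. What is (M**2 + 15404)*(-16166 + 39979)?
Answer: 371482800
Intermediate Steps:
M = -14 (M = -2*7 = -14)
(M**2 + 15404)*(-16166 + 39979) = ((-14)**2 + 15404)*(-16166 + 39979) = (196 + 15404)*23813 = 15600*23813 = 371482800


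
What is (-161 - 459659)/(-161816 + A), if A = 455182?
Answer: -229910/146683 ≈ -1.5674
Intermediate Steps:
(-161 - 459659)/(-161816 + A) = (-161 - 459659)/(-161816 + 455182) = -459820/293366 = -459820*1/293366 = -229910/146683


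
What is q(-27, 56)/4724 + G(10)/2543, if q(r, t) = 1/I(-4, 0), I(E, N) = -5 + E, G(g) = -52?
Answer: -2213375/108118188 ≈ -0.020472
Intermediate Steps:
q(r, t) = -1/9 (q(r, t) = 1/(-5 - 4) = 1/(-9) = -1/9)
q(-27, 56)/4724 + G(10)/2543 = -1/9/4724 - 52/2543 = -1/9*1/4724 - 52*1/2543 = -1/42516 - 52/2543 = -2213375/108118188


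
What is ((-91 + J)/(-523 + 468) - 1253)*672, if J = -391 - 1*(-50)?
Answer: -46020576/55 ≈ -8.3674e+5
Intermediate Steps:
J = -341 (J = -391 + 50 = -341)
((-91 + J)/(-523 + 468) - 1253)*672 = ((-91 - 341)/(-523 + 468) - 1253)*672 = (-432/(-55) - 1253)*672 = (-432*(-1/55) - 1253)*672 = (432/55 - 1253)*672 = -68483/55*672 = -46020576/55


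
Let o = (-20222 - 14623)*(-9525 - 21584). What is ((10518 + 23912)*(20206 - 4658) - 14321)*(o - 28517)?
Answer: 580249841634867572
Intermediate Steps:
o = 1083993105 (o = -34845*(-31109) = 1083993105)
((10518 + 23912)*(20206 - 4658) - 14321)*(o - 28517) = ((10518 + 23912)*(20206 - 4658) - 14321)*(1083993105 - 28517) = (34430*15548 - 14321)*1083964588 = (535317640 - 14321)*1083964588 = 535303319*1083964588 = 580249841634867572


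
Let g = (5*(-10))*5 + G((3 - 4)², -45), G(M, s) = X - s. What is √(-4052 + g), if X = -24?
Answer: I*√4281 ≈ 65.429*I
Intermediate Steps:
G(M, s) = -24 - s
g = -229 (g = (5*(-10))*5 + (-24 - 1*(-45)) = -50*5 + (-24 + 45) = -250 + 21 = -229)
√(-4052 + g) = √(-4052 - 229) = √(-4281) = I*√4281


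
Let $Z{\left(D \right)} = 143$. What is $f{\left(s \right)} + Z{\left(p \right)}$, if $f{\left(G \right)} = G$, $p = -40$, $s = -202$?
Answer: $-59$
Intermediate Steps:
$f{\left(s \right)} + Z{\left(p \right)} = -202 + 143 = -59$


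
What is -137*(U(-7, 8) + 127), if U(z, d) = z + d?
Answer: -17536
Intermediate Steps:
U(z, d) = d + z
-137*(U(-7, 8) + 127) = -137*((8 - 7) + 127) = -137*(1 + 127) = -137*128 = -17536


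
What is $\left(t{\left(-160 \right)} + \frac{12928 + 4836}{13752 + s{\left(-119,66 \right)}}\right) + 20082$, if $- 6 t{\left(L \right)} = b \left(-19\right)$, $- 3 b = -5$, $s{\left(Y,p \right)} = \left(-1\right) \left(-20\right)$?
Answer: $\frac{1244968891}{61974} \approx 20089.0$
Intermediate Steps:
$s{\left(Y,p \right)} = 20$
$b = \frac{5}{3}$ ($b = \left(- \frac{1}{3}\right) \left(-5\right) = \frac{5}{3} \approx 1.6667$)
$t{\left(L \right)} = \frac{95}{18}$ ($t{\left(L \right)} = - \frac{\frac{5}{3} \left(-19\right)}{6} = \left(- \frac{1}{6}\right) \left(- \frac{95}{3}\right) = \frac{95}{18}$)
$\left(t{\left(-160 \right)} + \frac{12928 + 4836}{13752 + s{\left(-119,66 \right)}}\right) + 20082 = \left(\frac{95}{18} + \frac{12928 + 4836}{13752 + 20}\right) + 20082 = \left(\frac{95}{18} + \frac{17764}{13772}\right) + 20082 = \left(\frac{95}{18} + 17764 \cdot \frac{1}{13772}\right) + 20082 = \left(\frac{95}{18} + \frac{4441}{3443}\right) + 20082 = \frac{407023}{61974} + 20082 = \frac{1244968891}{61974}$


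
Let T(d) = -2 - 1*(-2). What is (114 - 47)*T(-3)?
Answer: 0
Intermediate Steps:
T(d) = 0 (T(d) = -2 + 2 = 0)
(114 - 47)*T(-3) = (114 - 47)*0 = 67*0 = 0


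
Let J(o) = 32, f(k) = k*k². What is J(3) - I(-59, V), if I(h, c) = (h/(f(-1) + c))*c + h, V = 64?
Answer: 9509/63 ≈ 150.94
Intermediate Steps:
f(k) = k³
I(h, c) = h + c*h/(-1 + c) (I(h, c) = (h/((-1)³ + c))*c + h = (h/(-1 + c))*c + h = c*h/(-1 + c) + h = h + c*h/(-1 + c))
J(3) - I(-59, V) = 32 - (-59)*(-1 + 2*64)/(-1 + 64) = 32 - (-59)*(-1 + 128)/63 = 32 - (-59)*127/63 = 32 - 1*(-7493/63) = 32 + 7493/63 = 9509/63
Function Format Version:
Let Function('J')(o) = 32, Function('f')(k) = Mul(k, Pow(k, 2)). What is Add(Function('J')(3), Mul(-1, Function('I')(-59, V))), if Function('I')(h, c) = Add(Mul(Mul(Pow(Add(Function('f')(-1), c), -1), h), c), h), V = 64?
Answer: Rational(9509, 63) ≈ 150.94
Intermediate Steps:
Function('f')(k) = Pow(k, 3)
Function('I')(h, c) = Add(h, Mul(c, h, Pow(Add(-1, c), -1))) (Function('I')(h, c) = Add(Mul(Mul(Pow(Add(Pow(-1, 3), c), -1), h), c), h) = Add(Mul(Mul(Pow(Add(-1, c), -1), h), c), h) = Add(Mul(Mul(h, Pow(Add(-1, c), -1)), c), h) = Add(Mul(c, h, Pow(Add(-1, c), -1)), h) = Add(h, Mul(c, h, Pow(Add(-1, c), -1))))
Add(Function('J')(3), Mul(-1, Function('I')(-59, V))) = Add(32, Mul(-1, Mul(-59, Pow(Add(-1, 64), -1), Add(-1, Mul(2, 64))))) = Add(32, Mul(-1, Mul(-59, Pow(63, -1), Add(-1, 128)))) = Add(32, Mul(-1, Mul(-59, Rational(1, 63), 127))) = Add(32, Mul(-1, Rational(-7493, 63))) = Add(32, Rational(7493, 63)) = Rational(9509, 63)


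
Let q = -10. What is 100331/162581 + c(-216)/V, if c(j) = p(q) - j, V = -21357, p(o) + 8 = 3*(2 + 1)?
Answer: 301069870/496034631 ≈ 0.60695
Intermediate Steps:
p(o) = 1 (p(o) = -8 + 3*(2 + 1) = -8 + 3*3 = -8 + 9 = 1)
c(j) = 1 - j
100331/162581 + c(-216)/V = 100331/162581 + (1 - 1*(-216))/(-21357) = 100331*(1/162581) + (1 + 216)*(-1/21357) = 100331/162581 + 217*(-1/21357) = 100331/162581 - 31/3051 = 301069870/496034631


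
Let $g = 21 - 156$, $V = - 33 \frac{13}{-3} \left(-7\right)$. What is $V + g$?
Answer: $-1136$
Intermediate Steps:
$V = -1001$ ($V = - 33 \cdot 13 \left(- \frac{1}{3}\right) \left(-7\right) = \left(-33\right) \left(- \frac{13}{3}\right) \left(-7\right) = 143 \left(-7\right) = -1001$)
$g = -135$ ($g = 21 - 156 = -135$)
$V + g = -1001 - 135 = -1136$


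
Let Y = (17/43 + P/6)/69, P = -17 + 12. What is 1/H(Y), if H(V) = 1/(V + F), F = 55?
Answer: 978997/17802 ≈ 54.994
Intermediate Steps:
P = -5
Y = -113/17802 (Y = (17/43 - 5/6)/69 = (17*(1/43) - 5*⅙)*(1/69) = (17/43 - ⅚)*(1/69) = -113/258*1/69 = -113/17802 ≈ -0.0063476)
H(V) = 1/(55 + V) (H(V) = 1/(V + 55) = 1/(55 + V))
1/H(Y) = 1/(1/(55 - 113/17802)) = 1/(1/(978997/17802)) = 1/(17802/978997) = 978997/17802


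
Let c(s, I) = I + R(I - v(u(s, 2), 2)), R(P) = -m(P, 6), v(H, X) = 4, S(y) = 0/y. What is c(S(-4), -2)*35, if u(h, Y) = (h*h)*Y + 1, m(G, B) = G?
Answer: 140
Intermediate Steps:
S(y) = 0
u(h, Y) = 1 + Y*h² (u(h, Y) = h²*Y + 1 = Y*h² + 1 = 1 + Y*h²)
R(P) = -P
c(s, I) = 4 (c(s, I) = I - (I - 1*4) = I - (I - 4) = I - (-4 + I) = I + (4 - I) = 4)
c(S(-4), -2)*35 = 4*35 = 140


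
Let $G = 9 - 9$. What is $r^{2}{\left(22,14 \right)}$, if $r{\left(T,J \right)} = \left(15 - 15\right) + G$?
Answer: $0$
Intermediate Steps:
$G = 0$
$r{\left(T,J \right)} = 0$ ($r{\left(T,J \right)} = \left(15 - 15\right) + 0 = 0 + 0 = 0$)
$r^{2}{\left(22,14 \right)} = 0^{2} = 0$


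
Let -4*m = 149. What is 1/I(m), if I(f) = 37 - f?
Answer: 4/297 ≈ 0.013468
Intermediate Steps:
m = -149/4 (m = -¼*149 = -149/4 ≈ -37.250)
1/I(m) = 1/(37 - 1*(-149/4)) = 1/(37 + 149/4) = 1/(297/4) = 4/297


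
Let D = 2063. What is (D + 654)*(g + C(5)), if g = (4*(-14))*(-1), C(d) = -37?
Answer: 51623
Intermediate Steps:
g = 56 (g = -56*(-1) = 56)
(D + 654)*(g + C(5)) = (2063 + 654)*(56 - 37) = 2717*19 = 51623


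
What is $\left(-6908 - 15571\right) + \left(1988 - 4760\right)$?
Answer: $-25251$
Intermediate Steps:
$\left(-6908 - 15571\right) + \left(1988 - 4760\right) = -22479 - 2772 = -25251$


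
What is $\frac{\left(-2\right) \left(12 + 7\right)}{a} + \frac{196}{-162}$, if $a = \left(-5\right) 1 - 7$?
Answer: $\frac{317}{162} \approx 1.9568$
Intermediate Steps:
$a = -12$ ($a = -5 - 7 = -12$)
$\frac{\left(-2\right) \left(12 + 7\right)}{a} + \frac{196}{-162} = \frac{\left(-2\right) \left(12 + 7\right)}{-12} + \frac{196}{-162} = \left(-2\right) 19 \left(- \frac{1}{12}\right) + 196 \left(- \frac{1}{162}\right) = \left(-38\right) \left(- \frac{1}{12}\right) - \frac{98}{81} = \frac{19}{6} - \frac{98}{81} = \frac{317}{162}$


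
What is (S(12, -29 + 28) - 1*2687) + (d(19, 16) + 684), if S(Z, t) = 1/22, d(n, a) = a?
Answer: -43713/22 ≈ -1987.0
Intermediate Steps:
S(Z, t) = 1/22
(S(12, -29 + 28) - 1*2687) + (d(19, 16) + 684) = (1/22 - 1*2687) + (16 + 684) = (1/22 - 2687) + 700 = -59113/22 + 700 = -43713/22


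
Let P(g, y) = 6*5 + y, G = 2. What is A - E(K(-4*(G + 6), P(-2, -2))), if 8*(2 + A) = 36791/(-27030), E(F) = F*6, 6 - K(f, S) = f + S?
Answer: -13443671/216240 ≈ -62.170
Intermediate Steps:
P(g, y) = 30 + y
K(f, S) = 6 - S - f (K(f, S) = 6 - (f + S) = 6 - (S + f) = 6 + (-S - f) = 6 - S - f)
E(F) = 6*F
A = -469271/216240 (A = -2 + (36791/(-27030))/8 = -2 + (36791*(-1/27030))/8 = -2 + (1/8)*(-36791/27030) = -2 - 36791/216240 = -469271/216240 ≈ -2.1701)
A - E(K(-4*(G + 6), P(-2, -2))) = -469271/216240 - 6*(6 - (30 - 2) - (-4)*(2 + 6)) = -469271/216240 - 6*(6 - 1*28 - (-4)*8) = -469271/216240 - 6*(6 - 28 - 1*(-32)) = -469271/216240 - 6*(6 - 28 + 32) = -469271/216240 - 6*10 = -469271/216240 - 1*60 = -469271/216240 - 60 = -13443671/216240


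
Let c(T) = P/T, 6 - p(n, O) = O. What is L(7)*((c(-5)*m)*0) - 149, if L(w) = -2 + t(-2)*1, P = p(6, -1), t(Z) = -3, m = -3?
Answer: -149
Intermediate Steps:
p(n, O) = 6 - O
P = 7 (P = 6 - 1*(-1) = 6 + 1 = 7)
c(T) = 7/T
L(w) = -5 (L(w) = -2 - 3*1 = -2 - 3 = -5)
L(7)*((c(-5)*m)*0) - 149 = -5*(7/(-5))*(-3)*0 - 149 = -5*(7*(-⅕))*(-3)*0 - 149 = -5*(-7/5*(-3))*0 - 149 = -21*0 - 149 = -5*0 - 149 = 0 - 149 = -149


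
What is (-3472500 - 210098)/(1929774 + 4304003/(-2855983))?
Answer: -10517437283834/5511397433839 ≈ -1.9083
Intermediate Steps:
(-3472500 - 210098)/(1929774 + 4304003/(-2855983)) = -3682598/(1929774 + 4304003*(-1/2855983)) = -3682598/(1929774 - 4304003/2855983) = -3682598/5511397433839/2855983 = -3682598*2855983/5511397433839 = -10517437283834/5511397433839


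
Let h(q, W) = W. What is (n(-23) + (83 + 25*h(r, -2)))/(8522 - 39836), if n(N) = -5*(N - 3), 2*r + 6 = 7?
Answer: -163/31314 ≈ -0.0052053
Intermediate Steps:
r = ½ (r = -3 + (½)*7 = -3 + 7/2 = ½ ≈ 0.50000)
n(N) = 15 - 5*N (n(N) = -5*(-3 + N) = 15 - 5*N)
(n(-23) + (83 + 25*h(r, -2)))/(8522 - 39836) = ((15 - 5*(-23)) + (83 + 25*(-2)))/(8522 - 39836) = ((15 + 115) + (83 - 50))/(-31314) = (130 + 33)*(-1/31314) = 163*(-1/31314) = -163/31314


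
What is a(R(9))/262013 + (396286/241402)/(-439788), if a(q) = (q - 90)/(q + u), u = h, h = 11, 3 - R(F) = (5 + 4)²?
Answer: 148422719/25426685814852 ≈ 5.8373e-6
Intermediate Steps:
R(F) = -78 (R(F) = 3 - (5 + 4)² = 3 - 1*9² = 3 - 1*81 = 3 - 81 = -78)
u = 11
a(q) = (-90 + q)/(11 + q) (a(q) = (q - 90)/(q + 11) = (-90 + q)/(11 + q))
a(R(9))/262013 + (396286/241402)/(-439788) = ((-90 - 78)/(11 - 78))/262013 + (396286/241402)/(-439788) = (-168/(-67))*(1/262013) + (396286*(1/241402))*(-1/439788) = -1/67*(-168)*(1/262013) + (198143/120701)*(-1/439788) = (168/67)*(1/262013) - 198143/53082851388 = 168/17554871 - 198143/53082851388 = 148422719/25426685814852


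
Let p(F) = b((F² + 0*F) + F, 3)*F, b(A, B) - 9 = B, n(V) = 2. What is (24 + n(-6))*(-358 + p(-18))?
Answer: -14924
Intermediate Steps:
b(A, B) = 9 + B
p(F) = 12*F (p(F) = (9 + 3)*F = 12*F)
(24 + n(-6))*(-358 + p(-18)) = (24 + 2)*(-358 + 12*(-18)) = 26*(-358 - 216) = 26*(-574) = -14924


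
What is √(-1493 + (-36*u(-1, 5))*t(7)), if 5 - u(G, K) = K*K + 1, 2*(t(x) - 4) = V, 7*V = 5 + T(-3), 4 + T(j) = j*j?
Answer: √2071 ≈ 45.508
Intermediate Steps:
T(j) = -4 + j² (T(j) = -4 + j*j = -4 + j²)
V = 10/7 (V = (5 + (-4 + (-3)²))/7 = (5 + (-4 + 9))/7 = (5 + 5)/7 = (⅐)*10 = 10/7 ≈ 1.4286)
t(x) = 33/7 (t(x) = 4 + (½)*(10/7) = 4 + 5/7 = 33/7)
u(G, K) = 4 - K² (u(G, K) = 5 - (K*K + 1) = 5 - (K² + 1) = 5 - (1 + K²) = 5 + (-1 - K²) = 4 - K²)
√(-1493 + (-36*u(-1, 5))*t(7)) = √(-1493 - 36*(4 - 1*5²)*(33/7)) = √(-1493 - 36*(4 - 1*25)*(33/7)) = √(-1493 - 36*(4 - 25)*(33/7)) = √(-1493 - 36*(-21)*(33/7)) = √(-1493 + 756*(33/7)) = √(-1493 + 3564) = √2071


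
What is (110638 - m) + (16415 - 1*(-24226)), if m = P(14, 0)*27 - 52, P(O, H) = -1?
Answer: 151358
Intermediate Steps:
m = -79 (m = -1*27 - 52 = -27 - 52 = -79)
(110638 - m) + (16415 - 1*(-24226)) = (110638 - 1*(-79)) + (16415 - 1*(-24226)) = (110638 + 79) + (16415 + 24226) = 110717 + 40641 = 151358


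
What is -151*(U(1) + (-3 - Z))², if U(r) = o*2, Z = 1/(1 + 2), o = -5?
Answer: -241600/9 ≈ -26844.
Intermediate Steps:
Z = ⅓ (Z = 1/3 = ⅓ ≈ 0.33333)
U(r) = -10 (U(r) = -5*2 = -10)
-151*(U(1) + (-3 - Z))² = -151*(-10 + (-3 - 1*⅓))² = -151*(-10 + (-3 - ⅓))² = -151*(-10 - 10/3)² = -151*(-40/3)² = -151*1600/9 = -241600/9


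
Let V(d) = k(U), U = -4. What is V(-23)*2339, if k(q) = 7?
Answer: 16373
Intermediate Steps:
V(d) = 7
V(-23)*2339 = 7*2339 = 16373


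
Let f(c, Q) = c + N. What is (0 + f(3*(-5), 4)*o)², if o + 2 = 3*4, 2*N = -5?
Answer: 30625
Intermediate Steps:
N = -5/2 (N = (½)*(-5) = -5/2 ≈ -2.5000)
f(c, Q) = -5/2 + c (f(c, Q) = c - 5/2 = -5/2 + c)
o = 10 (o = -2 + 3*4 = -2 + 12 = 10)
(0 + f(3*(-5), 4)*o)² = (0 + (-5/2 + 3*(-5))*10)² = (0 + (-5/2 - 15)*10)² = (0 - 35/2*10)² = (0 - 175)² = (-175)² = 30625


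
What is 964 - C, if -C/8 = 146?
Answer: 2132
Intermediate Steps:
C = -1168 (C = -8*146 = -1168)
964 - C = 964 - 1*(-1168) = 964 + 1168 = 2132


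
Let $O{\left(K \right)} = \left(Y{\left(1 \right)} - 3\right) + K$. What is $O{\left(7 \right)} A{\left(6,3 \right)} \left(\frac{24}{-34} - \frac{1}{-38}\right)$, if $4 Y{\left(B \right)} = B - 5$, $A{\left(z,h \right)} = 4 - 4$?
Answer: $0$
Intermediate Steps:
$A{\left(z,h \right)} = 0$
$Y{\left(B \right)} = - \frac{5}{4} + \frac{B}{4}$ ($Y{\left(B \right)} = \frac{B - 5}{4} = \frac{-5 + B}{4} = - \frac{5}{4} + \frac{B}{4}$)
$O{\left(K \right)} = -4 + K$ ($O{\left(K \right)} = \left(\left(- \frac{5}{4} + \frac{1}{4} \cdot 1\right) - 3\right) + K = \left(\left(- \frac{5}{4} + \frac{1}{4}\right) - 3\right) + K = \left(-1 - 3\right) + K = -4 + K$)
$O{\left(7 \right)} A{\left(6,3 \right)} \left(\frac{24}{-34} - \frac{1}{-38}\right) = \left(-4 + 7\right) 0 \left(\frac{24}{-34} - \frac{1}{-38}\right) = 3 \cdot 0 \left(24 \left(- \frac{1}{34}\right) - - \frac{1}{38}\right) = 0 \left(- \frac{12}{17} + \frac{1}{38}\right) = 0 \left(- \frac{439}{646}\right) = 0$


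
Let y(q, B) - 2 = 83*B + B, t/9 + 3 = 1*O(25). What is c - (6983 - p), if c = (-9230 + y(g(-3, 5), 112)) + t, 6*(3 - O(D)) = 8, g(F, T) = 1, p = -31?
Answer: -6846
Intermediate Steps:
O(D) = 5/3 (O(D) = 3 - 1/6*8 = 3 - 4/3 = 5/3)
t = -12 (t = -27 + 9*(1*(5/3)) = -27 + 9*(5/3) = -27 + 15 = -12)
y(q, B) = 2 + 84*B (y(q, B) = 2 + (83*B + B) = 2 + 84*B)
c = 168 (c = (-9230 + (2 + 84*112)) - 12 = (-9230 + (2 + 9408)) - 12 = (-9230 + 9410) - 12 = 180 - 12 = 168)
c - (6983 - p) = 168 - (6983 - 1*(-31)) = 168 - (6983 + 31) = 168 - 1*7014 = 168 - 7014 = -6846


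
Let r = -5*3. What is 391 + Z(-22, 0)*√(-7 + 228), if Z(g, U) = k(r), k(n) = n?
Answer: 391 - 15*√221 ≈ 168.01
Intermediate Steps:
r = -15
Z(g, U) = -15
391 + Z(-22, 0)*√(-7 + 228) = 391 - 15*√(-7 + 228) = 391 - 15*√221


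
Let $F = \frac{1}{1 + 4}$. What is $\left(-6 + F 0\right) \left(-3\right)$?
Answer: $18$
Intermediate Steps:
$F = \frac{1}{5} \approx 0.2$
$\left(-6 + F 0\right) \left(-3\right) = \left(-6 + \frac{1}{5} \cdot 0\right) \left(-3\right) = \left(-6 + 0\right) \left(-3\right) = \left(-6\right) \left(-3\right) = 18$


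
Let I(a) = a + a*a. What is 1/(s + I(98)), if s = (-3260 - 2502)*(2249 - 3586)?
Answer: 1/7713496 ≈ 1.2964e-7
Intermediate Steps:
I(a) = a + a²
s = 7703794 (s = -5762*(-1337) = 7703794)
1/(s + I(98)) = 1/(7703794 + 98*(1 + 98)) = 1/(7703794 + 98*99) = 1/(7703794 + 9702) = 1/7713496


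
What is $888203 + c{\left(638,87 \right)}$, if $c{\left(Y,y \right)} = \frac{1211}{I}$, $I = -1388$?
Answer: $\frac{1232824553}{1388} \approx 8.882 \cdot 10^{5}$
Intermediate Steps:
$c{\left(Y,y \right)} = - \frac{1211}{1388}$ ($c{\left(Y,y \right)} = \frac{1211}{-1388} = 1211 \left(- \frac{1}{1388}\right) = - \frac{1211}{1388}$)
$888203 + c{\left(638,87 \right)} = 888203 - \frac{1211}{1388} = \frac{1232824553}{1388}$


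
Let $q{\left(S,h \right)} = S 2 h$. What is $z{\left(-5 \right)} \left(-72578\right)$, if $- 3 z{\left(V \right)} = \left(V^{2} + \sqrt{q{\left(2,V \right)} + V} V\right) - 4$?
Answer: $508046 - \frac{1814450 i}{3} \approx 5.0805 \cdot 10^{5} - 6.0482 \cdot 10^{5} i$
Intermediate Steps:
$q{\left(S,h \right)} = 2 S h$
$z{\left(V \right)} = \frac{4}{3} - \frac{V^{2}}{3} - \frac{\sqrt{5} V^{\frac{3}{2}}}{3}$ ($z{\left(V \right)} = - \frac{\left(V^{2} + \sqrt{2 \cdot 2 V + V} V\right) - 4}{3} = - \frac{\left(V^{2} + \sqrt{4 V + V} V\right) - 4}{3} = - \frac{\left(V^{2} + \sqrt{5 V} V\right) - 4}{3} = - \frac{\left(V^{2} + \sqrt{5} \sqrt{V} V\right) - 4}{3} = - \frac{\left(V^{2} + \sqrt{5} V^{\frac{3}{2}}\right) - 4}{3} = - \frac{-4 + V^{2} + \sqrt{5} V^{\frac{3}{2}}}{3} = \frac{4}{3} - \frac{V^{2}}{3} - \frac{\sqrt{5} V^{\frac{3}{2}}}{3}$)
$z{\left(-5 \right)} \left(-72578\right) = \left(\frac{4}{3} - \frac{\left(-5\right)^{2}}{3} - \frac{\sqrt{5} \left(-5\right)^{\frac{3}{2}}}{3}\right) \left(-72578\right) = \left(\frac{4}{3} - \frac{25}{3} - \frac{\sqrt{5} \left(- 5 i \sqrt{5}\right)}{3}\right) \left(-72578\right) = \left(\frac{4}{3} - \frac{25}{3} + \frac{25 i}{3}\right) \left(-72578\right) = \left(-7 + \frac{25 i}{3}\right) \left(-72578\right) = 508046 - \frac{1814450 i}{3}$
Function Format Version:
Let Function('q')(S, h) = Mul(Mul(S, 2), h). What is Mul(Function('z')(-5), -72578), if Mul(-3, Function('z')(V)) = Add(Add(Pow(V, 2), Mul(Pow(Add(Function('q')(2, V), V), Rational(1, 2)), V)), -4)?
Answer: Add(508046, Mul(Rational(-1814450, 3), I)) ≈ Add(5.0805e+5, Mul(-6.0482e+5, I))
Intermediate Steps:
Function('q')(S, h) = Mul(2, S, h) (Function('q')(S, h) = Mul(Mul(2, S), h) = Mul(2, S, h))
Function('z')(V) = Add(Rational(4, 3), Mul(Rational(-1, 3), Pow(V, 2)), Mul(Rational(-1, 3), Pow(5, Rational(1, 2)), Pow(V, Rational(3, 2)))) (Function('z')(V) = Mul(Rational(-1, 3), Add(Add(Pow(V, 2), Mul(Pow(Add(Mul(2, 2, V), V), Rational(1, 2)), V)), -4)) = Mul(Rational(-1, 3), Add(Add(Pow(V, 2), Mul(Pow(Add(Mul(4, V), V), Rational(1, 2)), V)), -4)) = Mul(Rational(-1, 3), Add(Add(Pow(V, 2), Mul(Pow(Mul(5, V), Rational(1, 2)), V)), -4)) = Mul(Rational(-1, 3), Add(Add(Pow(V, 2), Mul(Mul(Pow(5, Rational(1, 2)), Pow(V, Rational(1, 2))), V)), -4)) = Mul(Rational(-1, 3), Add(Add(Pow(V, 2), Mul(Pow(5, Rational(1, 2)), Pow(V, Rational(3, 2)))), -4)) = Mul(Rational(-1, 3), Add(-4, Pow(V, 2), Mul(Pow(5, Rational(1, 2)), Pow(V, Rational(3, 2))))) = Add(Rational(4, 3), Mul(Rational(-1, 3), Pow(V, 2)), Mul(Rational(-1, 3), Pow(5, Rational(1, 2)), Pow(V, Rational(3, 2)))))
Mul(Function('z')(-5), -72578) = Mul(Add(Rational(4, 3), Mul(Rational(-1, 3), Pow(-5, 2)), Mul(Rational(-1, 3), Pow(5, Rational(1, 2)), Pow(-5, Rational(3, 2)))), -72578) = Mul(Add(Rational(4, 3), Mul(Rational(-1, 3), 25), Mul(Rational(-1, 3), Pow(5, Rational(1, 2)), Mul(-5, I, Pow(5, Rational(1, 2))))), -72578) = Mul(Add(Rational(4, 3), Rational(-25, 3), Mul(Rational(25, 3), I)), -72578) = Mul(Add(-7, Mul(Rational(25, 3), I)), -72578) = Add(508046, Mul(Rational(-1814450, 3), I))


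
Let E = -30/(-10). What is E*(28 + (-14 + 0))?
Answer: 42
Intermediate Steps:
E = 3 (E = -30*(-⅒) = 3)
E*(28 + (-14 + 0)) = 3*(28 + (-14 + 0)) = 3*(28 - 14) = 3*14 = 42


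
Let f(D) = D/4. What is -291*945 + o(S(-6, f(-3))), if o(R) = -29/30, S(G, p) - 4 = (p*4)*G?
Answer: -8249879/30 ≈ -2.7500e+5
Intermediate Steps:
f(D) = D/4 (f(D) = D*(¼) = D/4)
S(G, p) = 4 + 4*G*p (S(G, p) = 4 + (p*4)*G = 4 + (4*p)*G = 4 + 4*G*p)
o(R) = -29/30 (o(R) = -29*1/30 = -29/30)
-291*945 + o(S(-6, f(-3))) = -291*945 - 29/30 = -274995 - 29/30 = -8249879/30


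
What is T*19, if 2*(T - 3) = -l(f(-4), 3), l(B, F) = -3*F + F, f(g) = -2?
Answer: 114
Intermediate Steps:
l(B, F) = -2*F
T = 6 (T = 3 + (-(-2)*3)/2 = 3 + (-1*(-6))/2 = 3 + (½)*6 = 3 + 3 = 6)
T*19 = 6*19 = 114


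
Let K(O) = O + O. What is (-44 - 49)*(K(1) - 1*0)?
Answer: -186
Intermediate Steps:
K(O) = 2*O
(-44 - 49)*(K(1) - 1*0) = (-44 - 49)*(2*1 - 1*0) = -93*(2 + 0) = -93*2 = -186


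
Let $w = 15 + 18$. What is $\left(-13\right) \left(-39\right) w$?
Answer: $16731$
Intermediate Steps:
$w = 33$
$\left(-13\right) \left(-39\right) w = \left(-13\right) \left(-39\right) 33 = 507 \cdot 33 = 16731$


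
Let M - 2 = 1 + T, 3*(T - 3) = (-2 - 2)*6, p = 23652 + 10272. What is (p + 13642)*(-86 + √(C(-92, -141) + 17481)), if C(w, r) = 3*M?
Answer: -4090676 + 237830*√699 ≈ 2.1972e+6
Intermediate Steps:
p = 33924
T = -5 (T = 3 + ((-2 - 2)*6)/3 = 3 + (-4*6)/3 = 3 + (⅓)*(-24) = 3 - 8 = -5)
M = -2 (M = 2 + (1 - 5) = 2 - 4 = -2)
C(w, r) = -6 (C(w, r) = 3*(-2) = -6)
(p + 13642)*(-86 + √(C(-92, -141) + 17481)) = (33924 + 13642)*(-86 + √(-6 + 17481)) = 47566*(-86 + √17475) = 47566*(-86 + 5*√699) = -4090676 + 237830*√699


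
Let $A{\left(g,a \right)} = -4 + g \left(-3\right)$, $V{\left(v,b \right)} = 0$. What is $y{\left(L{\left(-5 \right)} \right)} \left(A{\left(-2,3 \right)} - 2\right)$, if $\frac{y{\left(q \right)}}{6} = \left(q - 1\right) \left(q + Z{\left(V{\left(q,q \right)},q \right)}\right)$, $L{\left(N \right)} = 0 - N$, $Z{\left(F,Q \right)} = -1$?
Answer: $0$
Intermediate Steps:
$L{\left(N \right)} = - N$
$A{\left(g,a \right)} = -4 - 3 g$
$y{\left(q \right)} = 6 \left(-1 + q\right)^{2}$ ($y{\left(q \right)} = 6 \left(q - 1\right) \left(q - 1\right) = 6 \left(-1 + q\right) \left(-1 + q\right) = 6 \left(-1 + q\right)^{2}$)
$y{\left(L{\left(-5 \right)} \right)} \left(A{\left(-2,3 \right)} - 2\right) = \left(6 - 12 \left(\left(-1\right) \left(-5\right)\right) + 6 \left(\left(-1\right) \left(-5\right)\right)^{2}\right) \left(\left(-4 - -6\right) - 2\right) = \left(6 - 60 + 6 \cdot 5^{2}\right) \left(\left(-4 + 6\right) - 2\right) = \left(6 - 60 + 6 \cdot 25\right) \left(2 - 2\right) = \left(6 - 60 + 150\right) 0 = 96 \cdot 0 = 0$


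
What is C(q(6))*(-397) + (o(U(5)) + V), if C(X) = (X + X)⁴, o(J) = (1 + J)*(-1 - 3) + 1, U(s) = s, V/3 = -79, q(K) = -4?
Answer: -1626372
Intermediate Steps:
V = -237 (V = 3*(-79) = -237)
o(J) = -3 - 4*J (o(J) = (1 + J)*(-4) + 1 = (-4 - 4*J) + 1 = -3 - 4*J)
C(X) = 16*X⁴ (C(X) = (2*X)⁴ = 16*X⁴)
C(q(6))*(-397) + (o(U(5)) + V) = (16*(-4)⁴)*(-397) + ((-3 - 4*5) - 237) = (16*256)*(-397) + ((-3 - 20) - 237) = 4096*(-397) + (-23 - 237) = -1626112 - 260 = -1626372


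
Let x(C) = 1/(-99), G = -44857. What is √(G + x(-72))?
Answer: 2*I*√12212321/33 ≈ 211.79*I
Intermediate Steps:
x(C) = -1/99
√(G + x(-72)) = √(-44857 - 1/99) = √(-4440844/99) = 2*I*√12212321/33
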